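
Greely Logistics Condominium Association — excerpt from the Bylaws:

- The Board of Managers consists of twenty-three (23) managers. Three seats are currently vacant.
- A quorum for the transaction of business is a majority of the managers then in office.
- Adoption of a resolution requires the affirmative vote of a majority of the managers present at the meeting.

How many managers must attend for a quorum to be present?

11

A majority of 20 is 11.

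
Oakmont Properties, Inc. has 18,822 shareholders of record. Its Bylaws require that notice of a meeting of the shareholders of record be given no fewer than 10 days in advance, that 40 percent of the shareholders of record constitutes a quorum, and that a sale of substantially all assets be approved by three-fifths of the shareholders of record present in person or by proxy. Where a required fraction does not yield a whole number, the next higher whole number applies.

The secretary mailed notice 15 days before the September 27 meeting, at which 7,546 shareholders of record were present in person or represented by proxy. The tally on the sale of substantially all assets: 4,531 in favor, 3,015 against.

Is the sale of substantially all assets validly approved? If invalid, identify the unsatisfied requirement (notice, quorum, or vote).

Notice: 15 days given; 10 required. Satisfied.
Quorum: 40% of 18,822 = 7,528.80, rounded up to 7,529; 7,546 present. Satisfied.
Vote: requires three-fifths of those present (7,546); 3/5 of 7546 = 4527.60, rounded up to 4528, so 4,528 needed; 4,531 in favor. Satisfied.

Valid — all requirements satisfied.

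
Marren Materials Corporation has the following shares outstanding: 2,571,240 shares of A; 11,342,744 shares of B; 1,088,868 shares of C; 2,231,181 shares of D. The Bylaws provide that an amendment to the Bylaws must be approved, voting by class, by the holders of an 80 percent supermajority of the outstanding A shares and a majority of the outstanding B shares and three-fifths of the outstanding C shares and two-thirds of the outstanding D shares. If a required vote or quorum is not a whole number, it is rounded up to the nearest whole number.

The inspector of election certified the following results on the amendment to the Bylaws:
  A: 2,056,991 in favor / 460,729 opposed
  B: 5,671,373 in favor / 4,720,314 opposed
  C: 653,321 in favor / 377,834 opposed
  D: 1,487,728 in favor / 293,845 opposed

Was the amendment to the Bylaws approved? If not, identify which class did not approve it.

Not approved — the A shares did not give the required vote.

A: 4/5 of 2571240 = 2056992; 2,056,992 required, 2,056,991 in favor — not approved.
B: a majority of 11342744 is 5671373; 5,671,373 required, 5,671,373 in favor — approved.
C: 3/5 of 1088868 = 653320.80, rounded up to 653321; 653,321 required, 653,321 in favor — approved.
D: 2/3 of 2231181 = 1487454; 1,487,454 required, 1,487,728 in favor — approved.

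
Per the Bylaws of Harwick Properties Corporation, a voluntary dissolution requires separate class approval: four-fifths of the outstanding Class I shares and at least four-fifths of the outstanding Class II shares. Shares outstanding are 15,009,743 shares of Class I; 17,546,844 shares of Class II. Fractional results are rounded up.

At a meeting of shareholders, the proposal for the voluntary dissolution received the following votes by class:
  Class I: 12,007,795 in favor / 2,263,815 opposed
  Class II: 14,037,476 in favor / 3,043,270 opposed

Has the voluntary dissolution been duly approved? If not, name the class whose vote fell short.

Approved — every class gave the required vote.

Class I: 4/5 of 15009743 = 12007794.40, rounded up to 12007795; 12,007,795 required, 12,007,795 in favor — approved.
Class II: 4/5 of 17546844 = 14037475.20, rounded up to 14037476; 14,037,476 required, 14,037,476 in favor — approved.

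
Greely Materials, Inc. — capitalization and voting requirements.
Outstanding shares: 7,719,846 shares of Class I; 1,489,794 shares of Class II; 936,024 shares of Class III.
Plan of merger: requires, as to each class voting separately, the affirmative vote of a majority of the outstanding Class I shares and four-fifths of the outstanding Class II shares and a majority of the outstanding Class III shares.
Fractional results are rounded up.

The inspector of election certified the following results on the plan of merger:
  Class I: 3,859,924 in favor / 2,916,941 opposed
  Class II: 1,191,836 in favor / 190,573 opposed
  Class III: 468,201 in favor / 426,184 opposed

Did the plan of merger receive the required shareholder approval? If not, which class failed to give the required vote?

Approved — every class gave the required vote.

Class I: a majority of 7719846 is 3859924; 3,859,924 required, 3,859,924 in favor — approved.
Class II: 4/5 of 1489794 = 1191835.20, rounded up to 1191836; 1,191,836 required, 1,191,836 in favor — approved.
Class III: a majority of 936024 is 468013; 468,013 required, 468,201 in favor — approved.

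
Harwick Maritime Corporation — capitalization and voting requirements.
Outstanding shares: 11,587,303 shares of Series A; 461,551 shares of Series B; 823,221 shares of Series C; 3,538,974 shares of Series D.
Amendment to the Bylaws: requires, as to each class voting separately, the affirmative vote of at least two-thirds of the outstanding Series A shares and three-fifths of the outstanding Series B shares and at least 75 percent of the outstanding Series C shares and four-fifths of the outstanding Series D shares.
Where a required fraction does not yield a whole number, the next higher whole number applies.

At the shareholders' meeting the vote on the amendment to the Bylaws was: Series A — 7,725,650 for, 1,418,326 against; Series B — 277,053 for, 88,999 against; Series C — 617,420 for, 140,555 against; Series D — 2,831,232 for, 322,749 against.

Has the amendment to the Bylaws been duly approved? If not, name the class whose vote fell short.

Approved — every class gave the required vote.

Series A: 2/3 of 11587303 = 7724868.67, rounded up to 7724869; 7,724,869 required, 7,725,650 in favor — approved.
Series B: 3/5 of 461551 = 276930.60, rounded up to 276931; 276,931 required, 277,053 in favor — approved.
Series C: 3/4 of 823221 = 617415.75, rounded up to 617416; 617,416 required, 617,420 in favor — approved.
Series D: 4/5 of 3538974 = 2831179.20, rounded up to 2831180; 2,831,180 required, 2,831,232 in favor — approved.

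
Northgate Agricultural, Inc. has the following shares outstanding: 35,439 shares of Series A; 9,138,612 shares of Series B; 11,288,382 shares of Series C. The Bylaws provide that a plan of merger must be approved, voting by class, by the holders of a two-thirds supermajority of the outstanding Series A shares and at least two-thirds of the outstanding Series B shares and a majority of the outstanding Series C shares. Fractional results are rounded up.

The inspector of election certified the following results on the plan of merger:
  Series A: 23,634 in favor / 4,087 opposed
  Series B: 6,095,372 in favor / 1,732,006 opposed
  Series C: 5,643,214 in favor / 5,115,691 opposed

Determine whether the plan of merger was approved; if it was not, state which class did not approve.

Series A: 2/3 of 35439 = 23626; 23,626 required, 23,634 in favor — approved.
Series B: 2/3 of 9138612 = 6092408; 6,092,408 required, 6,095,372 in favor — approved.
Series C: a majority of 11288382 is 5644192; 5,644,192 required, 5,643,214 in favor — not approved.

Not approved — the Series C shares did not give the required vote.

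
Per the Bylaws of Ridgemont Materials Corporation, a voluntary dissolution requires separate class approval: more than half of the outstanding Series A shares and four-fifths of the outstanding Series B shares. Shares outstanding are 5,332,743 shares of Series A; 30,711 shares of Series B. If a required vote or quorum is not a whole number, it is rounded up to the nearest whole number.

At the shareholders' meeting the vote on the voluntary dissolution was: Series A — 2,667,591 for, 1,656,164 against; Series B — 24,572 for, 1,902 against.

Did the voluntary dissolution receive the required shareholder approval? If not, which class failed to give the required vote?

Series A: a majority of 5332743 is 2666372; 2,666,372 required, 2,667,591 in favor — approved.
Series B: 4/5 of 30711 = 24568.80, rounded up to 24569; 24,569 required, 24,572 in favor — approved.

Approved — every class gave the required vote.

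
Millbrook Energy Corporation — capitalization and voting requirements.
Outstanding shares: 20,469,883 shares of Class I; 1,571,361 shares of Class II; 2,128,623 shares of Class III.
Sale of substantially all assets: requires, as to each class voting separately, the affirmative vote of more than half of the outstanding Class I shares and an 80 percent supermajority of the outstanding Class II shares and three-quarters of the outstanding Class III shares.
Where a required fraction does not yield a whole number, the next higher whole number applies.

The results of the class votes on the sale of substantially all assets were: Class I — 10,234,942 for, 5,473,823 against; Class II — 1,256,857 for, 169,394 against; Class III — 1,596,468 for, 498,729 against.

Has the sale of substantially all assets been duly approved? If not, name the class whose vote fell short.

Class I: a majority of 20469883 is 10234942; 10,234,942 required, 10,234,942 in favor — approved.
Class II: 4/5 of 1571361 = 1257088.80, rounded up to 1257089; 1,257,089 required, 1,256,857 in favor — not approved.
Class III: 3/4 of 2128623 = 1596467.25, rounded up to 1596468; 1,596,468 required, 1,596,468 in favor — approved.

Not approved — the Class II shares did not give the required vote.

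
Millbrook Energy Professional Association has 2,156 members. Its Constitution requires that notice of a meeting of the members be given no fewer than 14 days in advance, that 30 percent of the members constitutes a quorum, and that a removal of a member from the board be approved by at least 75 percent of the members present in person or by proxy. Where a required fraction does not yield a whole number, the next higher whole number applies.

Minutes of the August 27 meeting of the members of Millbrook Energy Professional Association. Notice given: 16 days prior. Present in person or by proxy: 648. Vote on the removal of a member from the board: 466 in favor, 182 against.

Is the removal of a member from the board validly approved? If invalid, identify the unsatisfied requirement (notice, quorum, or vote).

Invalid — vote requirement not satisfied.

Notice: 16 days given; 14 required. Satisfied.
Quorum: 30% of 2,156 = 646.80, rounded up to 647; 648 present. Satisfied.
Vote: requires three-fourths of those present (648); 3/4 of 648 = 486, so 486 needed; 466 in favor. Not satisfied.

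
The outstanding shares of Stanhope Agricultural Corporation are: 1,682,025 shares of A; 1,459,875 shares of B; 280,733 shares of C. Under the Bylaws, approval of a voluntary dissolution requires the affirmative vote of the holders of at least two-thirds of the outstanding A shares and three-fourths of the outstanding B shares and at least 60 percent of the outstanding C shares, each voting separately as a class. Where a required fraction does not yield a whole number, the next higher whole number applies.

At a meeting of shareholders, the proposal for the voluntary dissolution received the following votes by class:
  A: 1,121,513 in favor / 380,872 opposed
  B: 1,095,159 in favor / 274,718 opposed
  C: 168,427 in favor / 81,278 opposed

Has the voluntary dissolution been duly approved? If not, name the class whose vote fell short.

Not approved — the C shares did not give the required vote.

A: 2/3 of 1682025 = 1121350; 1,121,350 required, 1,121,513 in favor — approved.
B: 3/4 of 1459875 = 1094906.25, rounded up to 1094907; 1,094,907 required, 1,095,159 in favor — approved.
C: 3/5 of 280733 = 168439.80, rounded up to 168440; 168,440 required, 168,427 in favor — not approved.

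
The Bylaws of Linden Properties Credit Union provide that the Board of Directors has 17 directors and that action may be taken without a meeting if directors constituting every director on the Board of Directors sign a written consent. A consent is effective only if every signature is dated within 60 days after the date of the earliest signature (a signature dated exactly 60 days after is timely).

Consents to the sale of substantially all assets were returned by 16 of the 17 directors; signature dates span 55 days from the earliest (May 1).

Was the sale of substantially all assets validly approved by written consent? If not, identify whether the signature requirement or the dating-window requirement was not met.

Not effective — insufficient signatures.

Signatures required: the unanimous vote of 17 — unanimous means all 17, so 17 needed; 16 signed. Insufficient.
Dating window: the latest signature is 55 days after the earliest; the limit is 60 days. Within the window.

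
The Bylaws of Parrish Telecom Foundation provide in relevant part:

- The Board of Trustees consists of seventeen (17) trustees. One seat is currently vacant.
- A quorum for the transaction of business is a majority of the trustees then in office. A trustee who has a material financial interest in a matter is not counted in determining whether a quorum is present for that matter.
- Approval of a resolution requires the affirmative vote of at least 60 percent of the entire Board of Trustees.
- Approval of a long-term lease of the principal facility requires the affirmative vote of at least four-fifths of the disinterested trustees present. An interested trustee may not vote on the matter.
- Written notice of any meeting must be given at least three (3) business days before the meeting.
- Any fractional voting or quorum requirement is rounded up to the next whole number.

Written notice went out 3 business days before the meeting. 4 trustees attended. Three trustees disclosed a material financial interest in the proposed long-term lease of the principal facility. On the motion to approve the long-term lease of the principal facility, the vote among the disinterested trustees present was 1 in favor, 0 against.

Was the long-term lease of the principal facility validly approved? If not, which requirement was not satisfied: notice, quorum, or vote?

Invalid — quorum requirement not satisfied.

Notice: 3 business days given; 3 required (3 ≥ 3). Satisfied.
Quorum: 4 present, but the 3 interested trustees do not count, leaving 1. Quorum is 9. Not satisfied.
Vote: the long-term lease of the principal facility requires four-fifths of the disinterested trustees present (4 − 3 = 1). 4/5 of 1 = 0.80, rounded up to 1, so 1 affirmative vote is needed; 1 voted in favor. Satisfied. (Moot — without a quorum no business can be validly transacted.)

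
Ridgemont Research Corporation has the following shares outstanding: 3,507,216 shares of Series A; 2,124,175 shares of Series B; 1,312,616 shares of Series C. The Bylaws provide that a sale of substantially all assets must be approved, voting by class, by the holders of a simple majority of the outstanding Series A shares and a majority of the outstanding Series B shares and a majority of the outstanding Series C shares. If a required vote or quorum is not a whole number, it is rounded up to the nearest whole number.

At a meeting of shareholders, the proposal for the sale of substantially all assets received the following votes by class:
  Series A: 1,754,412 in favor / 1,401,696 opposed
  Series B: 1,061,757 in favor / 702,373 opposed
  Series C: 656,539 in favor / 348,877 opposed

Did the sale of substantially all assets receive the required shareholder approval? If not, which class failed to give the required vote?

Series A: a majority of 3507216 is 1753609; 1,753,609 required, 1,754,412 in favor — approved.
Series B: a majority of 2124175 is 1062088; 1,062,088 required, 1,061,757 in favor — not approved.
Series C: a majority of 1312616 is 656309; 656,309 required, 656,539 in favor — approved.

Not approved — the Series B shares did not give the required vote.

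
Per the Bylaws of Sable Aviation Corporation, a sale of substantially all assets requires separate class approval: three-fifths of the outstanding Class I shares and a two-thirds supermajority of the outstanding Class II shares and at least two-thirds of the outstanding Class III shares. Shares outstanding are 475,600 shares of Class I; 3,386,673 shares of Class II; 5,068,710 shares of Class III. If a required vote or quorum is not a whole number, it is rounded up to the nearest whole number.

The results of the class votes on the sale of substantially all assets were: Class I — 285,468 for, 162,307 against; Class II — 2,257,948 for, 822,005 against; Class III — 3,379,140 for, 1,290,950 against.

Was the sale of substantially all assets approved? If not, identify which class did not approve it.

Approved — every class gave the required vote.

Class I: 3/5 of 475600 = 285360; 285,360 required, 285,468 in favor — approved.
Class II: 2/3 of 3386673 = 2257782; 2,257,782 required, 2,257,948 in favor — approved.
Class III: 2/3 of 5068710 = 3379140; 3,379,140 required, 3,379,140 in favor — approved.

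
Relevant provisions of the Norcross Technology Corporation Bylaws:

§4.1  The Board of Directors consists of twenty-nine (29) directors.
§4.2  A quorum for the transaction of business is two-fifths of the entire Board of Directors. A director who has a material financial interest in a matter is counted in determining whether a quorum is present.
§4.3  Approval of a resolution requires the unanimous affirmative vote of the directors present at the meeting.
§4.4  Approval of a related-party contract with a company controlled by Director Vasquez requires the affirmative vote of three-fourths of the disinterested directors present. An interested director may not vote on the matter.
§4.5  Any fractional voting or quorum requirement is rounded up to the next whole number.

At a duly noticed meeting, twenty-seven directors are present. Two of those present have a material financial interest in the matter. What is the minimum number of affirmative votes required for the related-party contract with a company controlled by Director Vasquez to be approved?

The related-party contract with a company controlled by Director Vasquez requires three-fourths of the disinterested directors present (27 − 2 = 25).
3/4 of 25 = 18.75, rounded up to 19.

19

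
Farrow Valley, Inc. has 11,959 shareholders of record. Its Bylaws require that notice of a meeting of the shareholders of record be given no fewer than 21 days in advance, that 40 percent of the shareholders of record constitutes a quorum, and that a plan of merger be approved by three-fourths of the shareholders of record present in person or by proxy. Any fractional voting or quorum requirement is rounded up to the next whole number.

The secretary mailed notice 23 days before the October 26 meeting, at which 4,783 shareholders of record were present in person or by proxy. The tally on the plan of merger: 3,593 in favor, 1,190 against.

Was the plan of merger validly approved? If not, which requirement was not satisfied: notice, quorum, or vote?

Invalid — quorum requirement not satisfied.

Notice: 23 days given; 21 required. Satisfied.
Quorum: 40% of 11,959 = 4,783.60, rounded up to 4,784; 4,783 present. Not satisfied.
Vote: requires three-fourths of those present (4,783); 3/4 of 4783 = 3587.25, rounded up to 3588, so 3,588 needed; 3,593 in favor. Satisfied.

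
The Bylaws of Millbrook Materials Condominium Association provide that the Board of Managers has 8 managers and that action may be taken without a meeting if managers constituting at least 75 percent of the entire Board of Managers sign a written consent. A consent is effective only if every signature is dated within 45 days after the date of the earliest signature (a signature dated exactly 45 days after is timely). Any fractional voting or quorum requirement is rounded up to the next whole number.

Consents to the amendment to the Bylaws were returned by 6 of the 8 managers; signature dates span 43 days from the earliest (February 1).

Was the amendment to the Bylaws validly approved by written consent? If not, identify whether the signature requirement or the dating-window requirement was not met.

Effective — both the signature and dating-window requirements are satisfied.

Signatures required: at least 75 percent of 8 — 3/4 of 8 = 6, so 6 needed; 6 signed. Sufficient.
Dating window: the latest signature is 43 days after the earliest; the limit is 45 days. Within the window.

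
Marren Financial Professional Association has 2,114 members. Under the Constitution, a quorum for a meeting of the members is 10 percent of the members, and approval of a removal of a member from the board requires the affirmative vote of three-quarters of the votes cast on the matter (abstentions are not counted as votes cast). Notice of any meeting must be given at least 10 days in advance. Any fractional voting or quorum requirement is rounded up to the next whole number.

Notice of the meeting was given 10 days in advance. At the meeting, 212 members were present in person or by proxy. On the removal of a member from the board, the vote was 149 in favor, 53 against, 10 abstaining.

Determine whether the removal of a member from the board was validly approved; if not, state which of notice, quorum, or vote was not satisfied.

Notice: 10 days given; 10 required. Satisfied.
Quorum: 10% of 2,114 = 211.40, rounded up to 212; 212 present. Satisfied.
Vote: requires three-fourths of the votes cast (212 − 10 abstaining = 202); 3/4 of 202 = 151.50, rounded up to 152, so 152 needed; 149 in favor. Not satisfied.

Invalid — vote requirement not satisfied.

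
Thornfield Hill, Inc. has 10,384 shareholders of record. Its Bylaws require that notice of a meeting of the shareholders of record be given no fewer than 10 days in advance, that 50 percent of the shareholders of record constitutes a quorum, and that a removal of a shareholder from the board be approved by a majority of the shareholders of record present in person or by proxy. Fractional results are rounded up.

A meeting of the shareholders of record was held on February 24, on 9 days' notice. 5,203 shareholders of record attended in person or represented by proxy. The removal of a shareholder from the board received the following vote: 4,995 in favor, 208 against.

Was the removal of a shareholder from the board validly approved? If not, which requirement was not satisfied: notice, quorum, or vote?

Invalid — notice requirement not satisfied.

Notice: 9 days given; 10 required. Not satisfied.
Quorum: 50% of 10,384 = 5,192; 5,203 present. Satisfied.
Vote: requires a majority of those present (5,203); a majority of 5203 is 2602, so 2,602 needed; 4,995 in favor. Satisfied.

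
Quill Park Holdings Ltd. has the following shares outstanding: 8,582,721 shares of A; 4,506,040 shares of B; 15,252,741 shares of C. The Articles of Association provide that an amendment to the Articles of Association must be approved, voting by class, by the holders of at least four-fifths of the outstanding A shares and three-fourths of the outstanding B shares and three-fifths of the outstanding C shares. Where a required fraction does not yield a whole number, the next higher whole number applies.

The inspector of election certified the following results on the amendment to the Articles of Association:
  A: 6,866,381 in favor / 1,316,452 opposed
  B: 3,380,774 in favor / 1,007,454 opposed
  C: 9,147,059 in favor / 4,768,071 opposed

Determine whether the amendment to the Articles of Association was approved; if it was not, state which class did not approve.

Not approved — the C shares did not give the required vote.

A: 4/5 of 8582721 = 6866176.80, rounded up to 6866177; 6,866,177 required, 6,866,381 in favor — approved.
B: 3/4 of 4506040 = 3379530; 3,379,530 required, 3,380,774 in favor — approved.
C: 3/5 of 15252741 = 9151644.60, rounded up to 9151645; 9,151,645 required, 9,147,059 in favor — not approved.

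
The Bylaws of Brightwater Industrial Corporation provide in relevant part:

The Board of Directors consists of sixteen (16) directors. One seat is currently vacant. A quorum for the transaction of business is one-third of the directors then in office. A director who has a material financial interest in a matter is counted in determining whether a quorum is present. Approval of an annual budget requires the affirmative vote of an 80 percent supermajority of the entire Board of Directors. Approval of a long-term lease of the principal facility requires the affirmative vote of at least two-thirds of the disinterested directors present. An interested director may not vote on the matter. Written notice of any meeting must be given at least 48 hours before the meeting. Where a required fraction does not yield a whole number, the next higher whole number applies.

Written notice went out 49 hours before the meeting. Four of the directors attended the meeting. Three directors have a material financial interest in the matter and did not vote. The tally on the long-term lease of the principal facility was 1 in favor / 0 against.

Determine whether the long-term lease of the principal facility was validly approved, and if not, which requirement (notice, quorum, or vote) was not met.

Invalid — quorum requirement not satisfied.

Notice: 49 hours given; 48 required (49 ≥ 48). Satisfied.
Quorum: 4 present (interested directors count toward quorum); quorum is 5. Not satisfied.
Vote: the long-term lease of the principal facility requires two-thirds of the disinterested directors present (4 − 3 = 1). 2/3 of 1 = 0.67, rounded up to 1, so 1 affirmative vote is needed; 1 voted in favor. Satisfied. (Moot — without a quorum no business can be validly transacted.)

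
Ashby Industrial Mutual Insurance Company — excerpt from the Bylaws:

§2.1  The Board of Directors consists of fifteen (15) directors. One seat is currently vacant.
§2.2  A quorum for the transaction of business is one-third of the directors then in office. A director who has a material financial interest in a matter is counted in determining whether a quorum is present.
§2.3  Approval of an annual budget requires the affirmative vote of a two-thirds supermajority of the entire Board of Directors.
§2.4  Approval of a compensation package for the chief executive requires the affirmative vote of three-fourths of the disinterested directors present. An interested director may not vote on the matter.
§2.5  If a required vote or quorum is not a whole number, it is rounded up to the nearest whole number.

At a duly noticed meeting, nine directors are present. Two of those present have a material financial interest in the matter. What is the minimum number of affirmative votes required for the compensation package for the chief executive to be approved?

The compensation package for the chief executive requires three-fourths of the disinterested directors present (9 − 2 = 7).
3/4 of 7 = 5.25, rounded up to 6.

6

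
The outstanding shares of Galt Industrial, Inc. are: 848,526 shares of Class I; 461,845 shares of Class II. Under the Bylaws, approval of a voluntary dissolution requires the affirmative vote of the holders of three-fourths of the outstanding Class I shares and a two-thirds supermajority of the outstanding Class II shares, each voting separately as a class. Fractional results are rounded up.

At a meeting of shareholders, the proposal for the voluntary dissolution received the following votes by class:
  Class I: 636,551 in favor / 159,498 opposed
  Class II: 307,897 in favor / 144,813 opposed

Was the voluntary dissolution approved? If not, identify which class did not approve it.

Class I: 3/4 of 848526 = 636394.50, rounded up to 636395; 636,395 required, 636,551 in favor — approved.
Class II: 2/3 of 461845 = 307896.67, rounded up to 307897; 307,897 required, 307,897 in favor — approved.

Approved — every class gave the required vote.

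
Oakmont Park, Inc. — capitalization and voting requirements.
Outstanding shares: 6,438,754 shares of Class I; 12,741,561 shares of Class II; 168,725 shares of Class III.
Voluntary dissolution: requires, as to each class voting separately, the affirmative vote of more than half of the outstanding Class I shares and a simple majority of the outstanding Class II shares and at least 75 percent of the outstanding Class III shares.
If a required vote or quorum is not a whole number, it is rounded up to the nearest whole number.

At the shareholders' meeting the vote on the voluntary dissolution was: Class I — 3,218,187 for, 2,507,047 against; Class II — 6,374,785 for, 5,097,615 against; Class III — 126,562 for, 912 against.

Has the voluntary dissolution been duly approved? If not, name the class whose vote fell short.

Class I: a majority of 6438754 is 3219378; 3,219,378 required, 3,218,187 in favor — not approved.
Class II: a majority of 12741561 is 6370781; 6,370,781 required, 6,374,785 in favor — approved.
Class III: 3/4 of 168725 = 126543.75, rounded up to 126544; 126,544 required, 126,562 in favor — approved.

Not approved — the Class I shares did not give the required vote.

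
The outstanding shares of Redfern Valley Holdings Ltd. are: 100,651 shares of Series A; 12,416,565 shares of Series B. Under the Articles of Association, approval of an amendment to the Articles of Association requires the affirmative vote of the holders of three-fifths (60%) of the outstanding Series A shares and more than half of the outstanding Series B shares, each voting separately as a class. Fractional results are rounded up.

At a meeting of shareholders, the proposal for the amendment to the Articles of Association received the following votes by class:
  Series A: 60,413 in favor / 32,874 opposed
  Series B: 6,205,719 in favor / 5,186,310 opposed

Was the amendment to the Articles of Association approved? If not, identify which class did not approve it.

Series A: 3/5 of 100651 = 60390.60, rounded up to 60391; 60,391 required, 60,413 in favor — approved.
Series B: a majority of 12416565 is 6208283; 6,208,283 required, 6,205,719 in favor — not approved.

Not approved — the Series B shares did not give the required vote.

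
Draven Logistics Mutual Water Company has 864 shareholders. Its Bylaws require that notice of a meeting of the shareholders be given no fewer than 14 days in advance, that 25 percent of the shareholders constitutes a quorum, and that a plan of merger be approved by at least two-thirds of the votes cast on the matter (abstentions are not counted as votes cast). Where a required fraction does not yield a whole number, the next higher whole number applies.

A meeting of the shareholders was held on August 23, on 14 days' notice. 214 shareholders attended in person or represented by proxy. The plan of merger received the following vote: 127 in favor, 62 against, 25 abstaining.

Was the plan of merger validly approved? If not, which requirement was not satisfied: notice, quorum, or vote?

Notice: 14 days given; 14 required. Satisfied.
Quorum: 25% of 864 = 216; 214 present. Not satisfied.
Vote: requires two-thirds of the votes cast (214 − 25 abstaining = 189); 2/3 of 189 = 126, so 126 needed; 127 in favor. Satisfied.

Invalid — quorum requirement not satisfied.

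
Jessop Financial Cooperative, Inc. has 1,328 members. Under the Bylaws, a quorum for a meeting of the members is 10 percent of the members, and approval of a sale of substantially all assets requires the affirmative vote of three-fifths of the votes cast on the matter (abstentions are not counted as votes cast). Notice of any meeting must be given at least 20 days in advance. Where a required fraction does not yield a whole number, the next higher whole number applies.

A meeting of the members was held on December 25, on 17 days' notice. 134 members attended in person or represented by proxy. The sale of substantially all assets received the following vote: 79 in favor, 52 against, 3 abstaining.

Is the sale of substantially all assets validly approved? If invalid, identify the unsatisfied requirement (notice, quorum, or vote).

Invalid — notice requirement not satisfied.

Notice: 17 days given; 20 required. Not satisfied.
Quorum: 10% of 1,328 = 132.80, rounded up to 133; 134 present. Satisfied.
Vote: requires three-fifths of the votes cast (134 − 3 abstaining = 131); 3/5 of 131 = 78.60, rounded up to 79, so 79 needed; 79 in favor. Satisfied.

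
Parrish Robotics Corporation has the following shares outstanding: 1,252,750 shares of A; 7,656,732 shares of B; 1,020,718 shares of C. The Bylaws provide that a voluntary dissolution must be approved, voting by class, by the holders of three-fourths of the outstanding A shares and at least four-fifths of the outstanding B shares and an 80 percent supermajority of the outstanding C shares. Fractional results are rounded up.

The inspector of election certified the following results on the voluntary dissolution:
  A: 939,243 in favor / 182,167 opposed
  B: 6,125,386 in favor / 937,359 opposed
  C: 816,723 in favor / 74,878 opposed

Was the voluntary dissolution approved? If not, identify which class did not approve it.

Not approved — the A shares did not give the required vote.

A: 3/4 of 1252750 = 939562.50, rounded up to 939563; 939,563 required, 939,243 in favor — not approved.
B: 4/5 of 7656732 = 6125385.60, rounded up to 6125386; 6,125,386 required, 6,125,386 in favor — approved.
C: 4/5 of 1020718 = 816574.40, rounded up to 816575; 816,575 required, 816,723 in favor — approved.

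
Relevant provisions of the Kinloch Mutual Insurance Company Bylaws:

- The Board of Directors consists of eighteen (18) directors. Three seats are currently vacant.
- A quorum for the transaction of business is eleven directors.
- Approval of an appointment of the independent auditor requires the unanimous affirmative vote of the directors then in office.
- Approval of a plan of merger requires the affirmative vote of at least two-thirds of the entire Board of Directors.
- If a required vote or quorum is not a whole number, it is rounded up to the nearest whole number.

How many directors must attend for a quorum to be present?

The quorum is fixed at 11.

11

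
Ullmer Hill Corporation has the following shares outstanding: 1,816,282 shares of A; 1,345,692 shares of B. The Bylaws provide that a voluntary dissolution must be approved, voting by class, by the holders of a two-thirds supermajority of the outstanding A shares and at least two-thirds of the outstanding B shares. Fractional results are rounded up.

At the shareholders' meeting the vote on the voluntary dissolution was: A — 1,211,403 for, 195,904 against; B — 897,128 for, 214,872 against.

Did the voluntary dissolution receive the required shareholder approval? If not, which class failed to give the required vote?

Approved — every class gave the required vote.

A: 2/3 of 1816282 = 1210854.67, rounded up to 1210855; 1,210,855 required, 1,211,403 in favor — approved.
B: 2/3 of 1345692 = 897128; 897,128 required, 897,128 in favor — approved.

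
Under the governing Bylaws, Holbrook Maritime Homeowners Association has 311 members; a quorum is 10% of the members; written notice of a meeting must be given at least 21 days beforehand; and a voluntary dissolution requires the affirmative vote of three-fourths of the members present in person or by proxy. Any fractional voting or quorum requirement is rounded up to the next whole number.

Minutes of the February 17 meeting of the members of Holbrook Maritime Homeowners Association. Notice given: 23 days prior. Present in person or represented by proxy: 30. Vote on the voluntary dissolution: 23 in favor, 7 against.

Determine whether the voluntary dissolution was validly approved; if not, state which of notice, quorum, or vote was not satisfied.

Notice: 23 days given; 21 required. Satisfied.
Quorum: 10% of 311 = 31.10, rounded up to 32; 30 present. Not satisfied.
Vote: requires three-fourths of those present (30); 3/4 of 30 = 22.50, rounded up to 23, so 23 needed; 23 in favor. Satisfied.

Invalid — quorum requirement not satisfied.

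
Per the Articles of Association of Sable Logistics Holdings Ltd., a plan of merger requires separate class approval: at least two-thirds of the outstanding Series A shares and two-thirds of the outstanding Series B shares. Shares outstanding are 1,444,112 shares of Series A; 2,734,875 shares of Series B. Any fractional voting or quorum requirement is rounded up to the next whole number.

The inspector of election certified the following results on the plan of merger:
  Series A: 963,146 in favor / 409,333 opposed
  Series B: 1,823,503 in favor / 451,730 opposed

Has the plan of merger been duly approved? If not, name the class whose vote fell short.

Approved — every class gave the required vote.

Series A: 2/3 of 1444112 = 962741.33, rounded up to 962742; 962,742 required, 963,146 in favor — approved.
Series B: 2/3 of 2734875 = 1823250; 1,823,250 required, 1,823,503 in favor — approved.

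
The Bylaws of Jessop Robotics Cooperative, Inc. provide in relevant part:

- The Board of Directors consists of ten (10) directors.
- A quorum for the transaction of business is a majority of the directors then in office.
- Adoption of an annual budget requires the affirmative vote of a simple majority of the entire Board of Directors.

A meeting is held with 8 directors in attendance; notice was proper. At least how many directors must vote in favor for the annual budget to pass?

6

The annual budget requires a majority of the entire Board of Directors (10).
A majority of 10 is 6.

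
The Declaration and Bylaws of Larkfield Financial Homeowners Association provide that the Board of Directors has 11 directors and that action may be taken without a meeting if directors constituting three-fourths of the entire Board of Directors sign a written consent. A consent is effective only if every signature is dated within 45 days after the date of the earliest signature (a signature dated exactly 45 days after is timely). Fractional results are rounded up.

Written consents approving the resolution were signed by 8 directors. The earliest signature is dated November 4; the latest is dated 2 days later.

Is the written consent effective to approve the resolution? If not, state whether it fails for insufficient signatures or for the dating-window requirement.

Signatures required: three-fourths of 11 — 3/4 of 11 = 8.25, rounded up to 9, so 9 needed; 8 signed. Insufficient.
Dating window: the latest signature is 2 days after the earliest; the limit is 45 days. Within the window.

Not effective — insufficient signatures.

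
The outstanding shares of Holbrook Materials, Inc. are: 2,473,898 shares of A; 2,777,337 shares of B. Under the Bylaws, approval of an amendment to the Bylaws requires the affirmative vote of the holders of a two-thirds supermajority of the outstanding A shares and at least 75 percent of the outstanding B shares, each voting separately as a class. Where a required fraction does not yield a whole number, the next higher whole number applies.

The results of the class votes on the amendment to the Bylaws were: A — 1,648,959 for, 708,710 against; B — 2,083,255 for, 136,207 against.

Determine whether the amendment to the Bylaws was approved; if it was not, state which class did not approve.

Not approved — the A shares did not give the required vote.

A: 2/3 of 2473898 = 1649265.33, rounded up to 1649266; 1,649,266 required, 1,648,959 in favor — not approved.
B: 3/4 of 2777337 = 2083002.75, rounded up to 2083003; 2,083,003 required, 2,083,255 in favor — approved.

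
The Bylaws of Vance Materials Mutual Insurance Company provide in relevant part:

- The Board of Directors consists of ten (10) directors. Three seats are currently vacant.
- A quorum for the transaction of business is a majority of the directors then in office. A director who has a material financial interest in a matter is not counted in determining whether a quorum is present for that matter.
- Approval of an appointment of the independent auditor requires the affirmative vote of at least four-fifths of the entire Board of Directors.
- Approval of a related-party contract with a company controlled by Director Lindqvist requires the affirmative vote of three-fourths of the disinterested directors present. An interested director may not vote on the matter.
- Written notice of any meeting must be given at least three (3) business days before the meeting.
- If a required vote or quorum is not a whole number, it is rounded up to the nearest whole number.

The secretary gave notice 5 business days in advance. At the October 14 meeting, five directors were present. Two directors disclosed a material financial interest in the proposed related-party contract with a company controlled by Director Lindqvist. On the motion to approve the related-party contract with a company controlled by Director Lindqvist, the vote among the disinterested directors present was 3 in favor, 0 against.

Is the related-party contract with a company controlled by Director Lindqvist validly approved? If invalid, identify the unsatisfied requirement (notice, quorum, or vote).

Notice: 5 business days given; 3 required (5 ≥ 3). Satisfied.
Quorum: 5 present, but the 2 interested directors do not count, leaving 3. Quorum is 4. Not satisfied.
Vote: the related-party contract with a company controlled by Director Lindqvist requires three-fourths of the disinterested directors present (5 − 2 = 3). 3/4 of 3 = 2.25, rounded up to 3, so 3 affirmative votes are needed; 3 voted in favor. Satisfied. (Moot — without a quorum no business can be validly transacted.)

Invalid — quorum requirement not satisfied.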